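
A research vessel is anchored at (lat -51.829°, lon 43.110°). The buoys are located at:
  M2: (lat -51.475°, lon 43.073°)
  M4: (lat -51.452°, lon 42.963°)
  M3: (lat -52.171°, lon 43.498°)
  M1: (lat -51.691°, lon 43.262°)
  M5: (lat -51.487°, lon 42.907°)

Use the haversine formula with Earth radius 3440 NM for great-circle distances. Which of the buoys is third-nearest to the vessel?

M5

Distances from the vessel ((lat -51.829°, lon 43.110°)):
M1: 10.0 NM
M2: 21.3 NM
M5: 21.9 NM
M4: 23.3 NM
M3: 25.0 NM
The third-nearest is M5 at 21.9 NM.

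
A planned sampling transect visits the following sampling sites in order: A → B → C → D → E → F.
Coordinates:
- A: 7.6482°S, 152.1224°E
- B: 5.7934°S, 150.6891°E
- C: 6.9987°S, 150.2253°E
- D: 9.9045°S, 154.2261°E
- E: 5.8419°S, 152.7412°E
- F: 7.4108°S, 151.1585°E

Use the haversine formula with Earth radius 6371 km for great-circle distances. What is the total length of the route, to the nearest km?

Leg distances:
A→B: 260.0 km  (cumulative 260.0 km)
B→C: 143.5 km  (cumulative 403.5 km)
C→D: 545.9 km  (cumulative 949.3 km)
D→E: 480.4 km  (cumulative 1429.8 km)
E→F: 247.0 km  (cumulative 1676.7 km)
Total route length ≈ 1677 km.

1677 km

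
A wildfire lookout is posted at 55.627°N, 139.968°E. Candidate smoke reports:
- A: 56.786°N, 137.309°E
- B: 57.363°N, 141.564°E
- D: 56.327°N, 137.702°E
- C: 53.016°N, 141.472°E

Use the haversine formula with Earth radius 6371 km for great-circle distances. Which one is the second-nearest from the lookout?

A

Distance to each, sorted:
D: 161.0 km
A: 208.9 km
B: 216.5 km
C: 306.3 km
The second-nearest is A at 208.9 km.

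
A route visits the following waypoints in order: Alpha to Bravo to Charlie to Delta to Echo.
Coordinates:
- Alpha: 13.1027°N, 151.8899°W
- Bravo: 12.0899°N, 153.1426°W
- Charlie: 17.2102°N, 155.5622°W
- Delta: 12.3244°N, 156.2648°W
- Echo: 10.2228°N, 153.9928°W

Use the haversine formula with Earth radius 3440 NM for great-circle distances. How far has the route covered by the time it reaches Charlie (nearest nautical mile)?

433 NM

Leg distances:
Alpha→Bravo: 95.3 NM  (cumulative 95.3 NM)
Bravo→Charlie: 338.0 NM  (cumulative 433.3 NM)
Cumulative distance at Charlie ≈ 433 NM.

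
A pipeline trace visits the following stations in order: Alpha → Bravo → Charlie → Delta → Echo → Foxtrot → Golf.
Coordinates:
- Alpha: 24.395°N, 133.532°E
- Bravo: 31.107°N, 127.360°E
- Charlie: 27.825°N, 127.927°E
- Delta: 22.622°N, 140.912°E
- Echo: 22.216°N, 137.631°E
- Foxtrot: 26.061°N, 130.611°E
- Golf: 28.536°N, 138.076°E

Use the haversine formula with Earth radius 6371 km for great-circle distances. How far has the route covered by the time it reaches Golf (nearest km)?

Leg distances:
Alpha→Bravo: 961.8 km  (cumulative 961.8 km)
Bravo→Charlie: 369.0 km  (cumulative 1330.8 km)
Charlie→Delta: 1427.4 km  (cumulative 2758.3 km)
Delta→Echo: 340.3 km  (cumulative 3098.5 km)
Echo→Foxtrot: 830.5 km  (cumulative 3929.1 km)
Foxtrot→Golf: 787.1 km  (cumulative 4716.2 km)
Cumulative distance at Golf ≈ 4716 km.

4716 km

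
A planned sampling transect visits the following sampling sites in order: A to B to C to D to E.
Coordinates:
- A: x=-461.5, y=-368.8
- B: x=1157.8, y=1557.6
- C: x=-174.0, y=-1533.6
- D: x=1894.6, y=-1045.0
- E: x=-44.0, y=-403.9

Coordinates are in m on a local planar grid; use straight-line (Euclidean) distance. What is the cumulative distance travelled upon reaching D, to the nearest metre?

8008 m

Leg distances:
A→B: 2516.6 m  (cumulative 2516.6 m)
B→C: 3365.9 m  (cumulative 5882.5 m)
C→D: 2125.5 m  (cumulative 8008.0 m)
Cumulative distance at D ≈ 8008 m.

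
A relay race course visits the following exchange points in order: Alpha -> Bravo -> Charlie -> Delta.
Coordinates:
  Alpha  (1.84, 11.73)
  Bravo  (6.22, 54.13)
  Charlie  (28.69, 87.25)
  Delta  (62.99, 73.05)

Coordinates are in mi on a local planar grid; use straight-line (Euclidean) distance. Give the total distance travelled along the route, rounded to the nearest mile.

120 mi

Leg distances:
Alpha→Bravo: 42.6 mi  (cumulative 42.6 mi)
Bravo→Charlie: 40.0 mi  (cumulative 82.6 mi)
Charlie→Delta: 37.1 mi  (cumulative 119.8 mi)
Total route length ≈ 120 mi.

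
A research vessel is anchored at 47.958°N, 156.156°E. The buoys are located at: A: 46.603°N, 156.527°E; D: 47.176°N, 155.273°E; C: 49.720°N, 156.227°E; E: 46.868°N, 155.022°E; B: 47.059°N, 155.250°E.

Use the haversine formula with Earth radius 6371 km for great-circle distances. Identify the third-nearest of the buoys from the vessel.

E

Distance to each, sorted:
D: 109.3 km
B: 120.9 km
E: 148.2 km
A: 153.2 km
C: 196.0 km
The third-nearest is E at 148.2 km.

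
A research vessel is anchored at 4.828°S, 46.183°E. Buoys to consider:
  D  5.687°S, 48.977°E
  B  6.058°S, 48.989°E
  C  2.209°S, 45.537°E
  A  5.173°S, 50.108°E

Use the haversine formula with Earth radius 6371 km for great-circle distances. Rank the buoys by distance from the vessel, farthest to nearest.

A, B, D, C

Distance from the vessel at 4.828°S, 46.183°E to each:
A 5.173°S, 50.108°E: 436.5 km
B 6.058°S, 48.989°E: 339.4 km
D 5.687°S, 48.977°E: 323.8 km
C 2.209°S, 45.537°E: 299.9 km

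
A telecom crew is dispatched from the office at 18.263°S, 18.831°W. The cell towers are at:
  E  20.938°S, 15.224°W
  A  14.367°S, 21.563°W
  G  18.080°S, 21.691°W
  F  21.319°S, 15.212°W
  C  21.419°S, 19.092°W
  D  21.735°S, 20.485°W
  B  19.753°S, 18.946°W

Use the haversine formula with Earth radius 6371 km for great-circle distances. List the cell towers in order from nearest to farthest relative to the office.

B, G, C, D, E, F, A

Distance from the office at 18.263°S, 18.831°W to each:
B 19.753°S, 18.946°W: 166.1 km
G 18.080°S, 21.691°W: 302.8 km
C 21.419°S, 19.092°W: 352.0 km
D 21.735°S, 20.485°W: 423.0 km
E 20.938°S, 15.224°W: 480.8 km
F 21.319°S, 15.212°W: 508.7 km
A 14.367°S, 21.563°W: 522.1 km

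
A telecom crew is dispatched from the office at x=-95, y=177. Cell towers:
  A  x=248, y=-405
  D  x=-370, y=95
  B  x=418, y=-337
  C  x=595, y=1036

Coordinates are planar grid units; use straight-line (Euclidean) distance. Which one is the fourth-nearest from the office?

C

Distance to each, sorted:
D: 287.0
A: 675.6
B: 726.2
C: 1101.8
The fourth-nearest is C at 1101.8.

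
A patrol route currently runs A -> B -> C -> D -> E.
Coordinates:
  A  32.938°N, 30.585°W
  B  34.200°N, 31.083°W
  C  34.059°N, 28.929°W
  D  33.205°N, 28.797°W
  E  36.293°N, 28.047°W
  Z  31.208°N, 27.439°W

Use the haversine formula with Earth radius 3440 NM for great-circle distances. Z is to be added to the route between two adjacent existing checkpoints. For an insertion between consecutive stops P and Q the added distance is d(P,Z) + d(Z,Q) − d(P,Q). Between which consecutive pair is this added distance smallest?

between D and E

Added distance for inserting Z between each consecutive pair:
A–B: 368.2 NM
B–C: 336.8 NM
C–D: 273.6 NM
D–E: 256.1 NM
Smallest added distance is 256.1 NM, inserting between D and E.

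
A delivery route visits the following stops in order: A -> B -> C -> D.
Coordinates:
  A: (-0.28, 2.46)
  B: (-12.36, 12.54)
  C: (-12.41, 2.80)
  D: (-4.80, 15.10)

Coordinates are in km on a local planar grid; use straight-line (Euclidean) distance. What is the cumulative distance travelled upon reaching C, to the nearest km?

25 km

Leg distances:
A→B: 15.7 km  (cumulative 15.7 km)
B→C: 9.7 km  (cumulative 25.5 km)
Cumulative distance at C ≈ 25 km.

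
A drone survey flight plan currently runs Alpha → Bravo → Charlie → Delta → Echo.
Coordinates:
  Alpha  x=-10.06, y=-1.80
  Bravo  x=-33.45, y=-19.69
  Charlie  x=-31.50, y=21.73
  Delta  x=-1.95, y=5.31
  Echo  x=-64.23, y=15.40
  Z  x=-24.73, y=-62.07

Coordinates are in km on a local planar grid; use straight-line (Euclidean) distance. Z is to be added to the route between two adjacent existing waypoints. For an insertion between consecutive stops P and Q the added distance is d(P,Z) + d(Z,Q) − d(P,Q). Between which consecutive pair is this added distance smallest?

between Alpha and Bravo

Added distance for inserting Z between each consecutive pair:
Alpha–Bravo: 75.9 km
Bravo–Charlie: 85.9 km
Charlie–Delta: 121.4 km
Delta–Echo: 95.0 km
Smallest added distance is 75.9 km, inserting between Alpha and Bravo.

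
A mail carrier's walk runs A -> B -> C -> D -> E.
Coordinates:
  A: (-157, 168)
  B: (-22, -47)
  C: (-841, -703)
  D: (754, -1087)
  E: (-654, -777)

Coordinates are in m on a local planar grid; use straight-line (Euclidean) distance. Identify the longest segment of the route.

Leg distances:
A→B: 253.9 m
B→C: 1049.3 m
C→D: 1640.6 m
D→E: 1441.7 m
The longest leg is C–D at 1640.6 m.

C–D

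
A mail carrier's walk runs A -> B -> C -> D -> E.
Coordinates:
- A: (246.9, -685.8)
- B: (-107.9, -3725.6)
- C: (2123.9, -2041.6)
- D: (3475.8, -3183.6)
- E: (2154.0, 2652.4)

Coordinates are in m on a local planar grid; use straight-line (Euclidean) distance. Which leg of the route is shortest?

Leg distances:
A→B: 3060.4 m
B→C: 2795.9 m
C→D: 1769.7 m
D→E: 5983.8 m
The shortest leg is C–D at 1769.7 m.

C–D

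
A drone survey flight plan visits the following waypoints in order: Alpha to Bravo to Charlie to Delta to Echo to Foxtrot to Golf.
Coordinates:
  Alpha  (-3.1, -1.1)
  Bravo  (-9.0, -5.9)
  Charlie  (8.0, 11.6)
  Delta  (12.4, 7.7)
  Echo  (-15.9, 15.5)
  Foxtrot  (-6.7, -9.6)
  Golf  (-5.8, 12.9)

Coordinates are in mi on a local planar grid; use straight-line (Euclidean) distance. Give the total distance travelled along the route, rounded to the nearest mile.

116 mi

Leg distances:
Alpha→Bravo: 7.6 mi  (cumulative 7.6 mi)
Bravo→Charlie: 24.4 mi  (cumulative 32.0 mi)
Charlie→Delta: 5.9 mi  (cumulative 37.9 mi)
Delta→Echo: 29.4 mi  (cumulative 67.2 mi)
Echo→Foxtrot: 26.7 mi  (cumulative 94.0 mi)
Foxtrot→Golf: 22.5 mi  (cumulative 116.5 mi)
Total route length ≈ 116 mi.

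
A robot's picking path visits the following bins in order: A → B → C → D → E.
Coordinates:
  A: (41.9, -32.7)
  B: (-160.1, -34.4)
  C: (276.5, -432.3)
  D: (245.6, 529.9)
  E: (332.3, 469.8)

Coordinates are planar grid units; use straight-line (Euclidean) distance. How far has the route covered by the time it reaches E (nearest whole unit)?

Leg distances:
A→B: 202.0  (cumulative 202.0)
B→C: 590.7  (cumulative 792.7)
C→D: 962.7  (cumulative 1755.4)
D→E: 105.5  (cumulative 1860.9)
Cumulative distance at E ≈ 1861.

1861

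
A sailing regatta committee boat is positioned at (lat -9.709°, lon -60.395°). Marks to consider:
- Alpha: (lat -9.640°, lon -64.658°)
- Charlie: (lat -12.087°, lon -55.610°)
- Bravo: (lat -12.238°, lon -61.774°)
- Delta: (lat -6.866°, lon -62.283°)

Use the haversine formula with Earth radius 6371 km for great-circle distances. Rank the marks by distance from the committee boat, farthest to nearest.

Charlie, Alpha, Delta, Bravo

Computing each great-circle distance from (lat -9.709°, lon -60.395°):
Charlie (lat -12.087°, lon -55.610°): 585.5 km
Alpha (lat -9.640°, lon -64.658°): 467.3 km
Delta (lat -6.866°, lon -62.283°): 378.3 km
Bravo (lat -12.238°, lon -61.774°): 319.0 km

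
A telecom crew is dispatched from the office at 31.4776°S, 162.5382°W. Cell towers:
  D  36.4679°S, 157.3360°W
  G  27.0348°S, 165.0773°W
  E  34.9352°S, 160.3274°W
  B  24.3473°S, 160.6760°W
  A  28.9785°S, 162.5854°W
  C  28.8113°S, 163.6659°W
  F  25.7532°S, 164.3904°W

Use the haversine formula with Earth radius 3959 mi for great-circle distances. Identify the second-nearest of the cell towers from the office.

Distance to each, sorted:
A: 172.7 mi
C: 196.2 mi
E: 270.9 mi
G: 343.0 mi
F: 411.2 mi
D: 455.6 mi
B: 505.6 mi
The second-nearest is C at 196.2 mi.

C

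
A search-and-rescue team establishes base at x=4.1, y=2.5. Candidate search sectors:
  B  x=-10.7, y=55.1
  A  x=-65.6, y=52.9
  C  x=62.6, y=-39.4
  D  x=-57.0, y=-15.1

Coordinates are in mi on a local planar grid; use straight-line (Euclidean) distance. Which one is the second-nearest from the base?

Distances from the base (x=4.1, y=2.5):
B: 54.6 mi
D: 63.6 mi
C: 72.0 mi
A: 86.0 mi
The second-nearest is D at 63.6 mi.

D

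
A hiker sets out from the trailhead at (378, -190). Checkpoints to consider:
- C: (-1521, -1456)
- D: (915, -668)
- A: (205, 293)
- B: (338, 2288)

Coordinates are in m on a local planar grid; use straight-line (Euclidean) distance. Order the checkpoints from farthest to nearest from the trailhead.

B, C, D, A

Distance from the trailhead at (378, -190) to each:
B (338, 2288): 2478.3 m
C (-1521, -1456): 2282.3 m
D (915, -668): 718.9 m
A (205, 293): 513.0 m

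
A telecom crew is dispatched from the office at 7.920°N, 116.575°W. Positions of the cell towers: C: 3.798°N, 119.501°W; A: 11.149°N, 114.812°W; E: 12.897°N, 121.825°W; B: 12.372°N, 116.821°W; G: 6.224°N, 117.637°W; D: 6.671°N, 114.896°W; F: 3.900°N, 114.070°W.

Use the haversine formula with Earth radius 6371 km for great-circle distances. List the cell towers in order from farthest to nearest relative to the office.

Distances from the office:
E 12.897°N, 121.825°W: 797.3 km
C 3.798°N, 119.501°W: 561.1 km
F 3.900°N, 114.070°W: 525.9 km
B 12.372°N, 116.821°W: 495.8 km
A 11.149°N, 114.812°W: 407.8 km
D 6.671°N, 114.896°W: 231.5 km
G 6.224°N, 117.637°W: 222.0 km

E, C, F, B, A, D, G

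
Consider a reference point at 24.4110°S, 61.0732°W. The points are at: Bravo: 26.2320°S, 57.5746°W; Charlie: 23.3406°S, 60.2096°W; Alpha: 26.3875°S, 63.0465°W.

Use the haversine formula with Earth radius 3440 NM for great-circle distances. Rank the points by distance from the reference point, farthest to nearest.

Distances from the reference point:
Bravo 26.2320°S, 57.5746°W: 219.1 NM
Alpha 26.3875°S, 63.0465°W: 159.8 NM
Charlie 23.3406°S, 60.2096°W: 79.9 NM

Bravo, Alpha, Charlie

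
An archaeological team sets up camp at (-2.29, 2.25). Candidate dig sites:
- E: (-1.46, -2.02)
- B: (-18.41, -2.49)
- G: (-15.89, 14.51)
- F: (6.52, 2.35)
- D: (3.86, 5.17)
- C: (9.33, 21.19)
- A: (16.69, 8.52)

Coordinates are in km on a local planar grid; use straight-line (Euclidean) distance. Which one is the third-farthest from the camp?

G

Distance to each, sorted:
C: 22.2 km
A: 20.0 km
G: 18.3 km
B: 16.8 km
F: 8.8 km
D: 6.8 km
E: 4.3 km
The third-farthest is G at 18.3 km.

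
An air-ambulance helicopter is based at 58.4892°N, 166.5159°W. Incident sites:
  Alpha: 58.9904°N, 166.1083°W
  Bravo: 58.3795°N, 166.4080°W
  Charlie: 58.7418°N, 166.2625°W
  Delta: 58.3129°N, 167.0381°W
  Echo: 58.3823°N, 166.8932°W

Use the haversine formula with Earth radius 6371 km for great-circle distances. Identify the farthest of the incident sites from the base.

Distance to each, sorted:
Alpha: 60.5 km
Delta: 36.2 km
Charlie: 31.7 km
Echo: 25.0 km
Bravo: 13.7 km
The farthest is Alpha at 60.5 km.

Alpha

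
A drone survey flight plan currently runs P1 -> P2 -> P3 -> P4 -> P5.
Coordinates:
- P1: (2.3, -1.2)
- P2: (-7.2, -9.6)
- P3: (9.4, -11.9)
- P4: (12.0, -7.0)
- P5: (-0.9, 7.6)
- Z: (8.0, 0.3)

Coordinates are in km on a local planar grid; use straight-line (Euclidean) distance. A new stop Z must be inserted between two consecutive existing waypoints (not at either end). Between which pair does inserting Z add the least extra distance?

Added distance for inserting Z between each consecutive pair:
P1–P2: 11.4 km
P2–P3: 13.7 km
P3–P4: 15.1 km
P4–P5: 0.4 km
Smallest added distance is 0.4 km, inserting between P4 and P5.

between P4 and P5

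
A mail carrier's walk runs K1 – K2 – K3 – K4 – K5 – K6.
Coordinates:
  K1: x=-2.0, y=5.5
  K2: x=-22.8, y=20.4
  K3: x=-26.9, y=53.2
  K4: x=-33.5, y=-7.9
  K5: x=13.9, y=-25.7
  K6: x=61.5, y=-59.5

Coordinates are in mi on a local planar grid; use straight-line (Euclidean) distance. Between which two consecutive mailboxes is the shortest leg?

Leg distances:
K1→K2: 25.6 mi
K2→K3: 33.1 mi
K3→K4: 61.5 mi
K4→K5: 50.6 mi
K5→K6: 58.4 mi
The shortest leg is K1–K2 at 25.6 mi.

K1–K2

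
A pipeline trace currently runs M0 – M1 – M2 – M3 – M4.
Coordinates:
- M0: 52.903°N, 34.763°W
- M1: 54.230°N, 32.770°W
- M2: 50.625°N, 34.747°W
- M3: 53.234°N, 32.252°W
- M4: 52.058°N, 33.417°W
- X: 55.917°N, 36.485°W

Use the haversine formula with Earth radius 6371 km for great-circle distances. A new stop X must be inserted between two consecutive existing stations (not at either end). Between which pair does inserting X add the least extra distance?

between M0 and M1

Added distance for inserting X between each consecutive pair:
M0–M1: 457.2 km
M1–M2: 478.8 km
M2–M3: 667.0 km
M3–M4: 725.1 km
Smallest added distance is 457.2 km, inserting between M0 and M1.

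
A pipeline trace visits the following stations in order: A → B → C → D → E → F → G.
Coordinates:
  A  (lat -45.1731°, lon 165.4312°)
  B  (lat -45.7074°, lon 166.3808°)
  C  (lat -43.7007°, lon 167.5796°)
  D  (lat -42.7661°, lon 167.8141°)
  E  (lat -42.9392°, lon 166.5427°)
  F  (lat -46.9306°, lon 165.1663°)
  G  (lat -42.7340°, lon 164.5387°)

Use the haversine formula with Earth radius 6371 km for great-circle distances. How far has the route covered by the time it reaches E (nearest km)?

Leg distances:
A→B: 95.0 km  (cumulative 95.0 km)
B→C: 242.4 km  (cumulative 337.4 km)
C→D: 105.6 km  (cumulative 443.0 km)
D→E: 105.4 km  (cumulative 548.4 km)
Cumulative distance at E ≈ 548 km.

548 km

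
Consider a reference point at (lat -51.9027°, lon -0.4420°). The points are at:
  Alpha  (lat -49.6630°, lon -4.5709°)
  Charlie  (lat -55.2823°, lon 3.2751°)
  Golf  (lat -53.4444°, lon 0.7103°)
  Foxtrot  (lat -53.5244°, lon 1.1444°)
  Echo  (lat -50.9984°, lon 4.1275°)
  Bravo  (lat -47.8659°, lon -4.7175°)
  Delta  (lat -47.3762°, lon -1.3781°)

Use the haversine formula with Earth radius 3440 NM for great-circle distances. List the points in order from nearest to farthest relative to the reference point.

Distances from the reference point:
Golf (lat -53.4444°, lon 0.7103°): 101.6 NM
Foxtrot (lat -53.5244°, lon 1.1444°): 113.2 NM
Echo (lat -50.9984°, lon 4.1275°): 179.3 NM
Alpha (lat -49.6630°, lon -4.5709°): 206.5 NM
Charlie (lat -55.2823°, lon 3.2751°): 242.2 NM
Delta (lat -47.3762°, lon -1.3781°): 274.2 NM
Bravo (lat -47.8659°, lon -4.7175°): 293.3 NM

Golf, Foxtrot, Echo, Alpha, Charlie, Delta, Bravo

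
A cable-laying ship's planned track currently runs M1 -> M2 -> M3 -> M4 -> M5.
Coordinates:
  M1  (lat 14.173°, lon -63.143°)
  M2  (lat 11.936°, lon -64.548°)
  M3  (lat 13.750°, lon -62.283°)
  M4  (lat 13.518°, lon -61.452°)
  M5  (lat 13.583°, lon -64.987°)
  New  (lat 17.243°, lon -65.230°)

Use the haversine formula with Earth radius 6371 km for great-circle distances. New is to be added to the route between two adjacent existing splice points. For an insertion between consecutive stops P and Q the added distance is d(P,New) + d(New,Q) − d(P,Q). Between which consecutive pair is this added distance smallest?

Added distance for inserting New between each consecutive pair:
M1–M2: 711.0 km
M2–M3: 777.4 km
M3–M4: 986.4 km
M4–M5: 604.9 km
Smallest added distance is 604.9 km, inserting between M4 and M5.

between M4 and M5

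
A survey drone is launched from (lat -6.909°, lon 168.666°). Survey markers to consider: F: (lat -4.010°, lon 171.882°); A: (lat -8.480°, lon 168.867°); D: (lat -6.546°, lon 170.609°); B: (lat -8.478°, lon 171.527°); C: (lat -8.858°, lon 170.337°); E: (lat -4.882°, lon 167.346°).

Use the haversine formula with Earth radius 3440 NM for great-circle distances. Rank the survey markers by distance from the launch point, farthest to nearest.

Distances from the launch point:
F (lat -4.010°, lon 171.882°): 259.3 NM
B (lat -8.478°, lon 171.527°): 194.5 NM
C (lat -8.858°, lon 170.337°): 153.5 NM
E (lat -4.882°, lon 167.346°): 145.0 NM
D (lat -6.546°, lon 170.609°): 117.9 NM
A (lat -8.480°, lon 168.867°): 95.1 NM

F, B, C, E, D, A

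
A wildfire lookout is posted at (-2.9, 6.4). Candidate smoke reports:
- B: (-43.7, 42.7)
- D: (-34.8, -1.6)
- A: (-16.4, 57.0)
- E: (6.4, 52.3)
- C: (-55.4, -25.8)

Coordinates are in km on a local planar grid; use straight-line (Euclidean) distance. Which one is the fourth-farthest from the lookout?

Distance to each, sorted:
C: 61.6 km
B: 54.6 km
A: 52.4 km
E: 46.8 km
D: 32.9 km
The fourth-farthest is E at 46.8 km.

E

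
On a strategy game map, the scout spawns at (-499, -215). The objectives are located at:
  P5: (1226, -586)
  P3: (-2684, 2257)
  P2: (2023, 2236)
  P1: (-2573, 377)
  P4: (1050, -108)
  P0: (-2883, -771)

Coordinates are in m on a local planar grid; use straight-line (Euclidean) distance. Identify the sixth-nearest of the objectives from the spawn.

Distance to each, sorted:
P4: 1552.7 m
P5: 1764.4 m
P1: 2156.8 m
P0: 2448.0 m
P3: 3299.2 m
P2: 3516.8 m
The sixth-nearest is P2 at 3516.8 m.

P2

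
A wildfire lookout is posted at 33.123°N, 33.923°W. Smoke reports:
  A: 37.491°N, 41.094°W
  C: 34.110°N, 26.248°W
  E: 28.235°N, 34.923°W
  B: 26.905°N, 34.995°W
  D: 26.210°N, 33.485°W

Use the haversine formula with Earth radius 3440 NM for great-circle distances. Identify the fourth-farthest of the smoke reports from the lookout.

Distance to each, sorted:
A: 438.2 NM
D: 415.7 NM
C: 388.2 NM
B: 377.5 NM
E: 298.0 NM
The fourth-farthest is B at 377.5 NM.

B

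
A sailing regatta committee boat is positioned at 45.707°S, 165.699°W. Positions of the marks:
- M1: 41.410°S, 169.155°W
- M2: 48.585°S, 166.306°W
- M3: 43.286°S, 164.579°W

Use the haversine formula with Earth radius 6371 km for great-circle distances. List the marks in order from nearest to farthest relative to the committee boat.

Distance from the committee boat at 45.707°S, 165.699°W to each:
M3 43.286°S, 164.579°W: 283.5 km
M2 48.585°S, 166.306°W: 323.3 km
M1 41.410°S, 169.155°W: 552.9 km

M3, M2, M1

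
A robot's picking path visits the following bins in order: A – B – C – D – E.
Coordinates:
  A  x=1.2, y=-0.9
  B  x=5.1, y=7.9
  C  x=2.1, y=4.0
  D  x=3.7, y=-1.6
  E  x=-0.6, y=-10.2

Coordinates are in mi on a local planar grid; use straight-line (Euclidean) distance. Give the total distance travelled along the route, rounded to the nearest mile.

Leg distances:
A→B: 9.6 mi  (cumulative 9.6 mi)
B→C: 4.9 mi  (cumulative 14.5 mi)
C→D: 5.8 mi  (cumulative 20.4 mi)
D→E: 9.6 mi  (cumulative 30.0 mi)
Total route length ≈ 30 mi.

30 mi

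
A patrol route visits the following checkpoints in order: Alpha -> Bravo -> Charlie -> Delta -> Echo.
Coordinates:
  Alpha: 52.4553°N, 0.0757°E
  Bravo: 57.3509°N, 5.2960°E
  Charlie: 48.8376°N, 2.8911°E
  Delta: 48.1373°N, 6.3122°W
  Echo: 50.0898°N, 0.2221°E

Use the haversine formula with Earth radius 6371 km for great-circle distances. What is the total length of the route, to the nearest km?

Leg distances:
Alpha→Bravo: 638.1 km  (cumulative 638.1 km)
Bravo→Charlie: 960.0 km  (cumulative 1598.1 km)
Charlie→Delta: 682.3 km  (cumulative 2280.4 km)
Delta→Echo: 522.6 km  (cumulative 2803.0 km)
Total route length ≈ 2803 km.

2803 km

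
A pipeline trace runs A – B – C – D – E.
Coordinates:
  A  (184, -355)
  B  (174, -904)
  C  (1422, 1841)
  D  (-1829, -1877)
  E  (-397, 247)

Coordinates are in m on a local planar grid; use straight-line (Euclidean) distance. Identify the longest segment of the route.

C–D

Leg distances:
A→B: 549.1 m
B→C: 3015.4 m
C→D: 4938.9 m
D→E: 2561.6 m
The longest leg is C–D at 4938.9 m.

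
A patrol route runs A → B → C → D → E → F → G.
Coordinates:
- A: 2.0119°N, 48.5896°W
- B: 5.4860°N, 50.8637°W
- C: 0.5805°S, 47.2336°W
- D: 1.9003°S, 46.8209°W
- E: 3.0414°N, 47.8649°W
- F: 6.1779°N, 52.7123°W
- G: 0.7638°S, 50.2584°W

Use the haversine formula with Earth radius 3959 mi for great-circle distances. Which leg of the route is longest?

Leg distances:
A→B: 286.7 mi
B→C: 488.3 mi
C→D: 95.5 mi
D→E: 349.0 mi
E→F: 398.0 mi
F→G: 508.6 mi
The longest leg is F–G at 508.6 mi.

F–G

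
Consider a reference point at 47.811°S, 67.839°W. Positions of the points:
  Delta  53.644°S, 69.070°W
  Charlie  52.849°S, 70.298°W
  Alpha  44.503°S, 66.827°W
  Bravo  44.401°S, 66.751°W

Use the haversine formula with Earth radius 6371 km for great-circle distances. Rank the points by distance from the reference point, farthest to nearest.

Delta, Charlie, Bravo, Alpha

Computing each great-circle distance from 47.811°S, 67.839°W:
Delta 53.644°S, 69.070°W: 654.3 km
Charlie 52.849°S, 70.298°W: 586.7 km
Bravo 44.401°S, 66.751°W: 388.3 km
Alpha 44.503°S, 66.827°W: 376.0 km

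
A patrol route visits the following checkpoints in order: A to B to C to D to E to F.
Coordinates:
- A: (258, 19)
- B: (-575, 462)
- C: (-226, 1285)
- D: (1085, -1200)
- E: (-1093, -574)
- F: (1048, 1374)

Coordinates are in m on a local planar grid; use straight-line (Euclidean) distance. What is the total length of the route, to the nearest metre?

Leg distances:
A→B: 943.5 m  (cumulative 943.5 m)
B→C: 893.9 m  (cumulative 1837.4 m)
C→D: 2809.6 m  (cumulative 4647.0 m)
D→E: 2266.2 m  (cumulative 6913.2 m)
E→F: 2894.6 m  (cumulative 9807.8 m)
Total route length ≈ 9808 m.

9808 m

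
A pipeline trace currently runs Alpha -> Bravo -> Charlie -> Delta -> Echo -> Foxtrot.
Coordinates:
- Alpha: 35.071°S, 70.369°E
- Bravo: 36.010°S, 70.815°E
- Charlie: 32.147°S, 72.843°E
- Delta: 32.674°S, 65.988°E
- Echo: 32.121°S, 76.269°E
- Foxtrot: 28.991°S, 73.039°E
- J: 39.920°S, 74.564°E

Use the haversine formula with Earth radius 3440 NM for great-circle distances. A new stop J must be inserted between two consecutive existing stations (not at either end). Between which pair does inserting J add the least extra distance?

Added distance for inserting J between each consecutive pair:
Alpha–Bravo: 586.8 NM
Bravo–Charlie: 515.4 NM
Charlie–Delta: 725.9 NM
Delta–Echo: 554.1 NM
Echo–Foxtrot: 884.6 NM
Smallest added distance is 515.4 NM, inserting between Bravo and Charlie.

between Bravo and Charlie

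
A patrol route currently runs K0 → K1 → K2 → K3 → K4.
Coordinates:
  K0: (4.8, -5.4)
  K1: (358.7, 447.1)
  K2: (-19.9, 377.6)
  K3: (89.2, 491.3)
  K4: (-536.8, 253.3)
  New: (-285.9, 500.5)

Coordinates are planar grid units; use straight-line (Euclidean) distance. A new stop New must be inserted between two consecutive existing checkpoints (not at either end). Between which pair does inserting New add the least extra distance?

between K3 and K4

Added distance for inserting New between each consecutive pair:
K0–K1: 655.8
K1–K2: 554.9
K2–K3: 510.7
K3–K4: 57.7
Smallest added distance is 57.7, inserting between K3 and K4.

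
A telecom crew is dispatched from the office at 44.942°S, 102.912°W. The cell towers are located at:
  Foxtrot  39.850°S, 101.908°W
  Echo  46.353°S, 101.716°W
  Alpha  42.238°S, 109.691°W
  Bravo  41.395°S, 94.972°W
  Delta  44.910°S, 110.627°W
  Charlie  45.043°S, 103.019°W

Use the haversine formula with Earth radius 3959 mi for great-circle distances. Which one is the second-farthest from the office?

Alpha

Distances from the office (44.942°S, 102.912°W):
Bravo: 468.9 mi
Alpha: 387.1 mi
Delta: 377.3 mi
Foxtrot: 355.5 mi
Echo: 113.3 mi
Charlie: 8.7 mi
The second-farthest is Alpha at 387.1 mi.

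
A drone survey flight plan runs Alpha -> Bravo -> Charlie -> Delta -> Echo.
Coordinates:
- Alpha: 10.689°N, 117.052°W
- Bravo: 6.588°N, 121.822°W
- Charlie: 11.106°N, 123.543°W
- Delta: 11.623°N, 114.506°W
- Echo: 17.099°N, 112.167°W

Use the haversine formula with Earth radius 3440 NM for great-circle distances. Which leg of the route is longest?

Leg distances:
Alpha→Bravo: 375.2 NM
Bravo→Charlie: 289.8 NM
Charlie→Delta: 532.8 NM
Delta→Echo: 355.8 NM
The longest leg is Charlie–Delta at 532.8 NM.

Charlie–Delta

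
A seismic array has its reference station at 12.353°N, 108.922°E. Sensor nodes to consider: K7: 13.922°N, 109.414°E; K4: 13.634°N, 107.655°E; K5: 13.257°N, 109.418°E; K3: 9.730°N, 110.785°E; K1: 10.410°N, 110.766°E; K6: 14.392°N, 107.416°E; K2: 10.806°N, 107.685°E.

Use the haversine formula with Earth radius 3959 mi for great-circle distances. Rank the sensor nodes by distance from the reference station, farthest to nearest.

K3, K1, K6, K2, K4, K7, K5

Distances from the reference station:
K3 9.730°N, 110.785°E: 220.9 mi
K1 10.410°N, 110.766°E: 183.4 mi
K6 14.392°N, 107.416°E: 173.5 mi
K2 10.806°N, 107.685°E: 135.8 mi
K4 13.634°N, 107.655°E: 122.9 mi
K7 13.922°N, 109.414°E: 113.4 mi
K5 13.257°N, 109.418°E: 70.8 mi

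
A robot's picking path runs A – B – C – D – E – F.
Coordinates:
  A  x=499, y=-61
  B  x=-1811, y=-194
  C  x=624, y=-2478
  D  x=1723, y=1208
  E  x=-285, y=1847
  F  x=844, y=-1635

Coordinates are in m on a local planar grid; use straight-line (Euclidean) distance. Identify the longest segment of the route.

C–D

Leg distances:
A→B: 2313.8 m
B→C: 3338.5 m
C→D: 3846.3 m
D→E: 2107.2 m
E→F: 3660.5 m
The longest leg is C–D at 3846.3 m.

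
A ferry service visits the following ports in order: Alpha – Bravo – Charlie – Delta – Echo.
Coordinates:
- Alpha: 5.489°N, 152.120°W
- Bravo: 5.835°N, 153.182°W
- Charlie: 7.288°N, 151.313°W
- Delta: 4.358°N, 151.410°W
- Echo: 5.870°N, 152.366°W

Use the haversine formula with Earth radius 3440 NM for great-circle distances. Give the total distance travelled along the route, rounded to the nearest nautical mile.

Leg distances:
Alpha→Bravo: 66.8 NM  (cumulative 66.8 NM)
Bravo→Charlie: 141.6 NM  (cumulative 208.3 NM)
Charlie→Delta: 176.0 NM  (cumulative 384.3 NM)
Delta→Echo: 107.3 NM  (cumulative 491.6 NM)
Total route length ≈ 492 NM.

492 NM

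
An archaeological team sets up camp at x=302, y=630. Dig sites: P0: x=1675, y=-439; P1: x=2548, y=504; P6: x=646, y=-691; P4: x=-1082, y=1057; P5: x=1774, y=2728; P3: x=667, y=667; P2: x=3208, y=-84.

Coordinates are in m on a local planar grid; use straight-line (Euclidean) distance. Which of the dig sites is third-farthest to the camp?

P1

Distance to each, sorted:
P2: 2992.4 m
P5: 2562.9 m
P1: 2249.5 m
P0: 1740.1 m
P4: 1448.4 m
P6: 1365.1 m
P3: 366.9 m
The third-farthest is P1 at 2249.5 m.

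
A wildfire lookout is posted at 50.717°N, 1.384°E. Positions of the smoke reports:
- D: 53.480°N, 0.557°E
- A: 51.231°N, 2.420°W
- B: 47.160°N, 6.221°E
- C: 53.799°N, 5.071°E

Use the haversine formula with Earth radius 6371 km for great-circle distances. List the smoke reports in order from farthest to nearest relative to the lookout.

B, C, D, A

Computing each great-circle distance from 50.717°N, 1.384°E:
B 47.160°N, 6.221°E: 530.1 km
C 53.799°N, 5.071°E: 424.6 km
D 53.480°N, 0.557°E: 312.4 km
A 51.231°N, 2.420°W: 272.4 km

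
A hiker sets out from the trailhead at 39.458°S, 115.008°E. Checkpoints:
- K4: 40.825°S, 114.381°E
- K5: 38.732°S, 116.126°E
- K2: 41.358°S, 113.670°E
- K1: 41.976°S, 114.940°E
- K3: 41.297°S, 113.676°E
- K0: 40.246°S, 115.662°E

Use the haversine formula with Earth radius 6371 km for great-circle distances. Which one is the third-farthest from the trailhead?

Distances from the trailhead (39.458°S, 115.008°E):
K1: 280.0 km
K2: 239.7 km
K3: 233.5 km
K4: 161.1 km
K5: 125.8 km
K0: 103.9 km
The third-farthest is K3 at 233.5 km.

K3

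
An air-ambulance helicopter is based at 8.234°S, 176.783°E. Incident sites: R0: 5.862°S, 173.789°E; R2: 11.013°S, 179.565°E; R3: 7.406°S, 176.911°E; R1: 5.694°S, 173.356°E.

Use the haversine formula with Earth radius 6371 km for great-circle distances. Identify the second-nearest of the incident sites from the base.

Distances from the base (8.234°S, 176.783°E):
R3: 93.1 km
R0: 422.7 km
R2: 434.2 km
R1: 472.0 km
The second-nearest is R0 at 422.7 km.

R0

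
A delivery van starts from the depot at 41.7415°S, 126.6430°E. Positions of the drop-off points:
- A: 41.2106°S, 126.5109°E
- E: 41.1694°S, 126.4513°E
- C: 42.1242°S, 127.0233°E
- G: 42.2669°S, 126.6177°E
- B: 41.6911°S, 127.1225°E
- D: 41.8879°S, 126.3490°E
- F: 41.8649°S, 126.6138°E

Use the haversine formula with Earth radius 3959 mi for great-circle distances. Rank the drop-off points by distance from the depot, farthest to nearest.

E, A, G, C, B, D, F

Distances from the depot:
E 41.1694°S, 126.4513°E: 40.8 mi
A 41.2106°S, 126.5109°E: 37.3 mi
G 42.2669°S, 126.6177°E: 36.3 mi
C 42.1242°S, 127.0233°E: 32.9 mi
B 41.6911°S, 127.1225°E: 25.0 mi
D 41.8879°S, 126.3490°E: 18.2 mi
F 41.8649°S, 126.6138°E: 8.7 mi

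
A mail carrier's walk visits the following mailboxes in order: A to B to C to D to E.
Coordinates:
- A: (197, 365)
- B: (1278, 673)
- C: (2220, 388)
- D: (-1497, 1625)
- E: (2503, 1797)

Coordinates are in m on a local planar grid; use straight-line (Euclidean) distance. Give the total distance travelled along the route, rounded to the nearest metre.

10029 m

Leg distances:
A→B: 1124.0 m  (cumulative 1124.0 m)
B→C: 984.2 m  (cumulative 2108.2 m)
C→D: 3917.4 m  (cumulative 6025.6 m)
D→E: 4003.7 m  (cumulative 10029.3 m)
Total route length ≈ 10029 m.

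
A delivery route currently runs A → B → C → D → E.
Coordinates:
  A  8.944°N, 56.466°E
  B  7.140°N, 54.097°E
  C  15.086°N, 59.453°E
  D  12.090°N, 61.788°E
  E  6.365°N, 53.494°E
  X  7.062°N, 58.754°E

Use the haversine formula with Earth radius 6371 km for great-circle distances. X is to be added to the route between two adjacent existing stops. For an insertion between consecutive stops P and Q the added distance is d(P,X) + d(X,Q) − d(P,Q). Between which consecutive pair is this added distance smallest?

between D and E

Added distance for inserting X between each consecutive pair:
A–B: 512.4 km
B–C: 350.4 km
C–D: 1128.1 km
D–E: 126.1 km
Smallest added distance is 126.1 km, inserting between D and E.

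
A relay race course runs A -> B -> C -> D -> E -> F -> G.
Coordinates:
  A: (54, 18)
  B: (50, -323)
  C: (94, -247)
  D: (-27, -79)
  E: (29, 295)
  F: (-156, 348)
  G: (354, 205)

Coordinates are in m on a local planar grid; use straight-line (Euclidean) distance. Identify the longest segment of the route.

Leg distances:
A→B: 341.0 m
B→C: 87.8 m
C→D: 207.0 m
D→E: 378.2 m
E→F: 192.4 m
F→G: 529.7 m
The longest leg is F–G at 529.7 m.

F–G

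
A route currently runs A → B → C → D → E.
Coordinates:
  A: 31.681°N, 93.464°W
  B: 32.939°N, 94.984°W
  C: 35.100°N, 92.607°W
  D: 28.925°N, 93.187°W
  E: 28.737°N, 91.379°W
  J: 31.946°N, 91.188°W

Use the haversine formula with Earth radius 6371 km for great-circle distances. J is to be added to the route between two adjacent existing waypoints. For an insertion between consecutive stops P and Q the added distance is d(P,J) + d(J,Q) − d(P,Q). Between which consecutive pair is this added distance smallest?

Added distance for inserting J between each consecutive pair:
A–B: 390.1 km
B–C: 422.3 km
C–D: 72.5 km
D–E: 566.7 km
Smallest added distance is 72.5 km, inserting between C and D.

between C and D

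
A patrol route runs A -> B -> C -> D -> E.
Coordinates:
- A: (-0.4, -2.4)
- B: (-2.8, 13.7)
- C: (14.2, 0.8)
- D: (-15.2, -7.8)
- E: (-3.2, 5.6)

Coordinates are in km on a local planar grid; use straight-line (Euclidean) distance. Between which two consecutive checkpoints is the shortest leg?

Leg distances:
A→B: 16.3 km
B→C: 21.3 km
C→D: 30.6 km
D→E: 18.0 km
The shortest leg is A–B at 16.3 km.

A–B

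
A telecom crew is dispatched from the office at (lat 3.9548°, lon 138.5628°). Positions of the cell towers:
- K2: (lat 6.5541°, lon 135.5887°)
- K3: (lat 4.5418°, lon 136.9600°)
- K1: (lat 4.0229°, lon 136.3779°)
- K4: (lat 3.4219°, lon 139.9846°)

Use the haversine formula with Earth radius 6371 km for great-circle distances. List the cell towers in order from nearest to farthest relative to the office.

Computing each great-circle distance from (lat 3.9548°, lon 138.5628°):
K4 (lat 3.4219°, lon 139.9846°): 168.5 km
K3 (lat 4.5418°, lon 136.9600°): 189.3 km
K1 (lat 4.0229°, lon 136.3779°): 242.5 km
K2 (lat 6.5541°, lon 135.5887°): 438.1 km

K4, K3, K1, K2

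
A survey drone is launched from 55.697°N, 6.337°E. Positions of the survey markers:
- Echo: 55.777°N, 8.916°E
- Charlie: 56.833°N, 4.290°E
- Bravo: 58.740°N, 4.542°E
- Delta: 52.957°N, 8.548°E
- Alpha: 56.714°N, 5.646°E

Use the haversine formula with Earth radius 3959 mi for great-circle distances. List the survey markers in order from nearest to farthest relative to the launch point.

Distances from the launch point:
Alpha 56.714°N, 5.646°E: 75.1 mi
Echo 55.777°N, 8.916°E: 100.5 mi
Charlie 56.833°N, 4.290°E: 111.0 mi
Delta 52.957°N, 8.548°E: 209.2 mi
Bravo 58.740°N, 4.542°E: 220.7 mi

Alpha, Echo, Charlie, Delta, Bravo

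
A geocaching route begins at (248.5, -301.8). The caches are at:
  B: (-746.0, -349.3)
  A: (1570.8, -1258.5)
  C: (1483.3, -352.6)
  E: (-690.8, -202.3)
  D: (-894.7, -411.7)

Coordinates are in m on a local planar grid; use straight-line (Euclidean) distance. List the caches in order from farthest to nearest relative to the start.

A, C, D, B, E

Distances from the start:
A (1570.8, -1258.5): 1632.1 m
C (1483.3, -352.6): 1235.8 m
D (-894.7, -411.7): 1148.5 m
B (-746.0, -349.3): 995.6 m
E (-690.8, -202.3): 944.6 m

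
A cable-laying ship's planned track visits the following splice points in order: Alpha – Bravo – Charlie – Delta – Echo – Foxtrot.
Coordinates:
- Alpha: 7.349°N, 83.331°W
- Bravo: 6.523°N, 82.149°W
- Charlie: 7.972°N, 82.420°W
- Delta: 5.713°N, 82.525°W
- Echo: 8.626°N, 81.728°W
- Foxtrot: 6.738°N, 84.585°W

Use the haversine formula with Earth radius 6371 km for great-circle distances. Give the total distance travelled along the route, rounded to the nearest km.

1289 km

Leg distances:
Alpha→Bravo: 159.6 km  (cumulative 159.6 km)
Bravo→Charlie: 163.9 km  (cumulative 323.4 km)
Charlie→Delta: 251.5 km  (cumulative 574.9 km)
Delta→Echo: 335.6 km  (cumulative 910.5 km)
Echo→Foxtrot: 378.4 km  (cumulative 1288.9 km)
Total route length ≈ 1289 km.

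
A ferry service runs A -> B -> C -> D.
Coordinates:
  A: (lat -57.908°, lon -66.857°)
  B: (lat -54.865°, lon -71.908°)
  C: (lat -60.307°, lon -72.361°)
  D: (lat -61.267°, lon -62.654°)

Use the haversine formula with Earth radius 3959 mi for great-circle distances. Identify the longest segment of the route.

Leg distances:
A→B: 285.4 mi
B→C: 376.4 mi
C→D: 333.7 mi
The longest leg is B–C at 376.4 mi.

B–C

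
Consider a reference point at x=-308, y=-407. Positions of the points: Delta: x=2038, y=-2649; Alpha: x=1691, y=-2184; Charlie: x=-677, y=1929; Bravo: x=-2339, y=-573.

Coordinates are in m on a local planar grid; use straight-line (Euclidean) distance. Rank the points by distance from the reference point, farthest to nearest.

Distance from the reference point at x=-308, y=-407 to each:
Delta x=2038, y=-2649: 3245.0 m
Alpha x=1691, y=-2184: 2674.6 m
Charlie x=-677, y=1929: 2365.0 m
Bravo x=-2339, y=-573: 2037.8 m

Delta, Alpha, Charlie, Bravo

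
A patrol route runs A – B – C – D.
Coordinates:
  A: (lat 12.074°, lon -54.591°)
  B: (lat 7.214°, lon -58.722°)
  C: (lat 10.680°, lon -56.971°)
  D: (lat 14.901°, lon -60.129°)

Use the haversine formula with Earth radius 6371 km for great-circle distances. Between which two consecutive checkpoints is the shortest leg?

B–C

Leg distances:
A→B: 705.0 km
B→C: 430.7 km
C→D: 580.9 km
The shortest leg is B–C at 430.7 km.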